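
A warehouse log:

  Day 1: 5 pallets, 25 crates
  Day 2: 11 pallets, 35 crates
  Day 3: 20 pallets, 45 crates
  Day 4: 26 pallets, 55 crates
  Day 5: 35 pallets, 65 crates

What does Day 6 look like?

41 pallets, 75 crates

Pallets: alternating steps +6, +9, +6, +9, …, so 5, 11, 20, 26, 35 → 41.
Crates: +10 each step; 25, 35, 45, 55, 65 → 75.
Putting it together: 41 pallets, 75 crates.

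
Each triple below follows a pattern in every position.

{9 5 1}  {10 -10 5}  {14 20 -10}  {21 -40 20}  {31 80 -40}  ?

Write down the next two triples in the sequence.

{44 -160 80}, {60 320 -160}

First component goes 9, 10, 14, 21, 31 → 44 → 60 (differences are 1, 4, 7, … (increasing by 3 each time)).
Second component: 5, -10, 20, -40, 80 → -160 → 320 (×(-2) each step).
Third component: 1, 5, -10, 20, -40 → 80 → -160 (always the previous value of the second component).
So the next two triples are {44 -160 80} and {60 320 -160}.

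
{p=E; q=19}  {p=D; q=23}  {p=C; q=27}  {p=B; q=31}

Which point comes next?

P — letters move back 1 place in the alphabet: E, D, C, B → A.
Q goes 19, 23, 27, 31 → 35 (+4 each step).
Combining the parts gives {p=A; q=35}.

{p=A; q=35}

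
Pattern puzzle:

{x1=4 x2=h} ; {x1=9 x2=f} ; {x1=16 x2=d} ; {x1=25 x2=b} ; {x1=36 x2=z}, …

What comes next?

X1: 4, 9, 16, 25, 36 → 49 (perfect squares: 2², 3², 4², …).
X2: h, f, d, b, z → x (letters move back 2 places in the alphabet, wrapping A→Z).
Putting it together: {x1=49 x2=x}.

{x1=49 x2=x}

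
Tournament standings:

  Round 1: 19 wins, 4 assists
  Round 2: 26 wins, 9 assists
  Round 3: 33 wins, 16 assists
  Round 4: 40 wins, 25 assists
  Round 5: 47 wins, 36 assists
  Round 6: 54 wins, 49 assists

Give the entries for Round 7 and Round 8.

Wins — +7 each step: 19, 26, 33, 40, 47, 54 → 61 → 68.
Assists goes 4, 9, 16, 25, 36, 49 → 64 → 81 (perfect squares: 2², 3², 4², …).
So the next two records are 61 wins, 64 assists and 68 wins, 81 assists.

61 wins, 64 assists; 68 wins, 81 assists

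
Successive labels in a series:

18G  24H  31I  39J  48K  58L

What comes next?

69M

First component goes 18, 24, 31, 39, 48, 58 → 69 (differences are 6, 7, 8, … (increasing by 1 each time)).
Letter goes G, H, I, J, K, L → M (letters move forward 1 place in the alphabet).
Putting it together: 69M.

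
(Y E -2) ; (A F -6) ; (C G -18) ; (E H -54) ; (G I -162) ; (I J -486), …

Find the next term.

First letter: letters move forward 2 places in the alphabet, wrapping Z→A, so Y, A, C, E, G, I → K.
Second letter — letters move forward 1 place in the alphabet: E, F, G, H, I, J → K.
For the third entry, ×3 each step: -2, -6, -18, -54, -162, -486 → -1458.
Combining the parts gives (K K -1458).

(K K -1458)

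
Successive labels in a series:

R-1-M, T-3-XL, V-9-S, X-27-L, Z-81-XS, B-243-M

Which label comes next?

D-729-XL

Letter: letters move forward 2 places in the alphabet, wrapping Z→A; R, T, V, X, Z, B → D.
Second component: ×3 each step, so 1, 3, 9, 27, 81, 243 → 729.
For the size, repeats M → XL → S → L → XS: M, XL, S, L, XS, M → XL.
So the next label is D-729-XL.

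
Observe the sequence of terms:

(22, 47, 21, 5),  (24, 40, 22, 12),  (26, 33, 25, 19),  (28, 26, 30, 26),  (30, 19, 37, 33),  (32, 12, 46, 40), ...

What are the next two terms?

(34, 5, 57, 47), (36, -2, 70, 54)

For the first coordinate, +2 each step: 22, 24, 26, 28, 30, 32 → 34 → 36.
Second coordinate: −7 each step; 47, 40, 33, 26, 19, 12 → 5 → -2.
Third coordinate — differences are 1, 3, 5, … (increasing by 2 each time): 21, 22, 25, 30, 37, 46 → 57 → 70.
Fourth coordinate — together with the second coordinate always sums to 52: 5, 12, 19, 26, 33, 40 → 47 → 54.
Putting the parts together: (34, 5, 57, 47) and then (36, -2, 70, 54).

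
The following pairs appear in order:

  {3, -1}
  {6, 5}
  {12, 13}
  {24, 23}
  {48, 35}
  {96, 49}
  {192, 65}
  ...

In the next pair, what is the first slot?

384

First slot goes 3, 6, 12, 24, 48, 96, 192 → 384 (×2 each step).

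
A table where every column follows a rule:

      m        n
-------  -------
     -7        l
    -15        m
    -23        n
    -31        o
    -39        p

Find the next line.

Column m: −8 each step, so -7, -15, -23, -31, -39 → -47.
Column n: letters move forward 1 place in the alphabet, so l, m, n, o, p → q.
So the next line is -47  q.

-47  q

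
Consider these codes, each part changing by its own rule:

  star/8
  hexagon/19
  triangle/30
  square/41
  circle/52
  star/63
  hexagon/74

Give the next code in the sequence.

triangle/85

Shape: repeats star → hexagon → triangle → square → circle; star, hexagon, triangle, square, circle, star, hexagon → triangle.
For the second component, +11 each step: 8, 19, 30, 41, 52, 63, 74 → 85.
Putting it together: triangle/85.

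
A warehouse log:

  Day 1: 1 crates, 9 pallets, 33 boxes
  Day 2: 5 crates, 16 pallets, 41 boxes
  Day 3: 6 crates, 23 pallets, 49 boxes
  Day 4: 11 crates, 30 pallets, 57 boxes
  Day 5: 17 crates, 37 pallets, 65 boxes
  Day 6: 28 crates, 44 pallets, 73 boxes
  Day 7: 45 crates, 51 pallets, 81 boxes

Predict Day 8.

Crates goes 1, 5, 6, 11, 17, 28, 45 → 73 (each term is the sum of the two before it).
For the pallets, +7 each step: 9, 16, 23, 30, 37, 44, 51 → 58.
Boxes: +8 each step; 33, 41, 49, 57, 65, 73, 81 → 89.
Combining the parts gives 73 crates, 58 pallets, 89 boxes.

73 crates, 58 pallets, 89 boxes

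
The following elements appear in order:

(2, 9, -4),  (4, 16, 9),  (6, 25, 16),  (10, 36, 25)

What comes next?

First part: each term is the sum of the two before it, so 2, 4, 6, 10 → 16.
Second part goes 9, 16, 25, 36 → 49 (perfect squares: 3², 4², 5², …).
Third part: -4, 9, 16, 25 → 36 (always the previous value of the second part).
Putting it together: (16, 49, 36).

(16, 49, 36)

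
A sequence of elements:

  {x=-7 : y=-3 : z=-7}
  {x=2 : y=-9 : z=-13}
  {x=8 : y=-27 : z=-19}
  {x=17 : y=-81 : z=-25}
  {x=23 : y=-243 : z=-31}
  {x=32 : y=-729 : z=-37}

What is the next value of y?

X: alternating steps +9, +6, +9, +6, …, so -7, 2, 8, 17, 23, 32 → 38.
Y: -3, -9, -27, -81, -243, -729 → -2187 (×3 each step).
Z: −6 each step, so -7, -13, -19, -25, -31, -37 → -43.

-2187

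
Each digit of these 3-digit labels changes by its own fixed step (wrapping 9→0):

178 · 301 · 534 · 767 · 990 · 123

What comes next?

First digit — +2 each step, mod 10: 1, 3, 5, 7, 9, 1 → 3.
Second digit goes 7, 0, 3, 6, 9, 2 → 5 (+3 each step, mod 10).
For the third digit, +3 each step, mod 10: 8, 1, 4, 7, 0, 3 → 6.
So the next label is 356.

356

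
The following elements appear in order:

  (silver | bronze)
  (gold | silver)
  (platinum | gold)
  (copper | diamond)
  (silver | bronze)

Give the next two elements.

Metal: silver, gold, platinum, copper, silver → gold → platinum (repeats silver → gold → platinum → copper).
Rank: repeats bronze → silver → gold → diamond, so bronze, silver, gold, diamond, bronze → silver → gold.
Putting the parts together: (gold | silver) and then (platinum | gold).

(gold | silver), (platinum | gold)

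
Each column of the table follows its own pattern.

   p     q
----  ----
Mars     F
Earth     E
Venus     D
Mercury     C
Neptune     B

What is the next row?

Column p: runs backward through the planets Mercury→Neptune, so Mars, Earth, Venus, Mercury, Neptune → Uranus.
Column q: letters move back 1 place in the alphabet, so F, E, D, C, B → A.
Putting it together: Uranus  A.

Uranus  A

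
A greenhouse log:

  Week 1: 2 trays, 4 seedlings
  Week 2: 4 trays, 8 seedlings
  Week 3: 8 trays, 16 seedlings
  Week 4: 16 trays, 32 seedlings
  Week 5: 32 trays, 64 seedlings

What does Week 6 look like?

64 trays, 128 seedlings

Trays — ×2 each step: 2, 4, 8, 16, 32 → 64.
Seedlings: 4, 8, 16, 32, 64 → 128 (always 2 × the trays).
Putting it together: 64 trays, 128 seedlings.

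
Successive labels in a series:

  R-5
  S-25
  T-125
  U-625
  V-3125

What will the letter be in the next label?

Letter: R, S, T, U, V → W (letters move forward 1 place in the alphabet).

W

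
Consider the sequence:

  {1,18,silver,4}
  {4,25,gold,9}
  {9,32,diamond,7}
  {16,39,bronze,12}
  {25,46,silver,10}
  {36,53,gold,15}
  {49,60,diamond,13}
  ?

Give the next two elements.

First slot: perfect squares: 1², 2², 3², …, so 1, 4, 9, 16, 25, 36, 49 → 64 → 81.
Second slot: +7 each step, so 18, 25, 32, 39, 46, 53, 60 → 67 → 74.
Rank goes silver, gold, diamond, bronze, silver, gold, diamond → bronze → silver (repeats silver → gold → diamond → bronze).
For the fourth slot, alternating steps +5, −2, +5, −2, …: 4, 9, 7, 12, 10, 15, 13 → 18 → 16.
So the next two elements are {64,67,bronze,18} and {81,74,silver,16}.

{64,67,bronze,18}, {81,74,silver,16}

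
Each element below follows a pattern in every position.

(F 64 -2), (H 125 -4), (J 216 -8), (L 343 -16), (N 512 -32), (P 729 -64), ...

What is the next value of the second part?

Second part: perfect cubes: 4³, 5³, 6³, …, so 64, 125, 216, 343, 512, 729 → 1000.

1000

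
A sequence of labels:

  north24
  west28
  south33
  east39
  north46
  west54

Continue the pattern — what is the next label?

Direction: north, west, south, east, north, west → south (repeats north → west → south → east).
For the second component, differences are 4, 5, 6, … (increasing by 1 each time): 24, 28, 33, 39, 46, 54 → 63.
So the next label is south63.

south63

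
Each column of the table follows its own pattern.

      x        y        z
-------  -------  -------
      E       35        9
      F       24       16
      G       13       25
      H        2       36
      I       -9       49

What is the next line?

Column x — letters move forward 1 place in the alphabet: E, F, G, H, I → J.
Column y: −11 each step, so 35, 24, 13, 2, -9 → -20.
Column z goes 9, 16, 25, 36, 49 → 64 (perfect squares: 3², 4², 5², …).
Putting it together: J  -20  64.

J  -20  64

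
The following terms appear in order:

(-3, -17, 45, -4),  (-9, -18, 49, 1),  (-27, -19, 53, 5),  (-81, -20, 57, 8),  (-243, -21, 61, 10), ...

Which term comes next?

(-729, -22, 65, 11)

First entry goes -3, -9, -27, -81, -243 → -729 (×3 each step).
For the second entry, −1 each step: -17, -18, -19, -20, -21 → -22.
Third entry: 45, 49, 53, 57, 61 → 65 (+4 each step).
Fourth entry: differences are 5, 4, 3, … (decreasing by 1 each time); -4, 1, 5, 8, 10 → 11.
Putting it together: (-729, -22, 65, 11).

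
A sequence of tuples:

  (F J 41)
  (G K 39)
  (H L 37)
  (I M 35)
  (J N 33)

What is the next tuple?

(K O 31)

For the first letter, letters move forward 1 place in the alphabet: F, G, H, I, J → K.
Second letter: letters move forward 1 place in the alphabet; J, K, L, M, N → O.
Third entry: −2 each step, so 41, 39, 37, 35, 33 → 31.
So the next tuple is (K O 31).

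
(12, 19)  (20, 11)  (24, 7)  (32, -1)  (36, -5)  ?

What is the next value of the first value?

First value goes 12, 20, 24, 32, 36 → 44 (alternating steps +8, +4, +8, +4, …).
Second value goes 19, 11, 7, -1, -5 → -13 (together with the first value always sums to 31).

44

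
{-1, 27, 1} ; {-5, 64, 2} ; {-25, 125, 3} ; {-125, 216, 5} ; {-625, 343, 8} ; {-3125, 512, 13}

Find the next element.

{-15625, 729, 21}

First part — ×5 each step: -1, -5, -25, -125, -625, -3125 → -15625.
Second part: 27, 64, 125, 216, 343, 512 → 729 (perfect cubes: 3³, 4³, 5³, …).
Third part: each term is the sum of the two before it, so 1, 2, 3, 5, 8, 13 → 21.
Combining the parts gives {-15625, 729, 21}.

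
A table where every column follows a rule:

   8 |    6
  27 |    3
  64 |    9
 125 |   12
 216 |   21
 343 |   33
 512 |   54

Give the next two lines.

For the first component, perfect cubes: 2³, 3³, 4³, …: 8, 27, 64, 125, 216, 343, 512 → 729 → 1000.
Second component: each term is the sum of the two before it; 6, 3, 9, 12, 21, 33, 54 → 87 → 141.
Putting the parts together: 729  87 and then 1000  141.

729  87; 1000  141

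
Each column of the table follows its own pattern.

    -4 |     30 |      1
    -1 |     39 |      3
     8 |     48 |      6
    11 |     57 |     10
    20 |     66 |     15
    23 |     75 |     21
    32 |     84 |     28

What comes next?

35  93  36

For the first component, alternating steps +3, +9, +3, +9, …: -4, -1, 8, 11, 20, 23, 32 → 35.
Second component — +9 each step: 30, 39, 48, 57, 66, 75, 84 → 93.
Third component — differences are 2, 3, 4, … (increasing by 1 each time): 1, 3, 6, 10, 15, 21, 28 → 36.
So the next row is 35  93  36.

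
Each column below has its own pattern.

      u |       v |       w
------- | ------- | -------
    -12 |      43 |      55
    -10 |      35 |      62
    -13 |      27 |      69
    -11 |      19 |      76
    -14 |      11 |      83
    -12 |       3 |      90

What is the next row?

-15  -5  97

Column u: alternating steps +2, −3, +2, −3, …; -12, -10, -13, -11, -14, -12 → -15.
Column v goes 43, 35, 27, 19, 11, 3 → -5 (−8 each step).
Column w — +7 each step: 55, 62, 69, 76, 83, 90 → 97.
So the next row is -15  -5  97.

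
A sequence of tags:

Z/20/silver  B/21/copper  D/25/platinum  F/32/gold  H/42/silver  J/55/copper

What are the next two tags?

L/71/platinum, N/90/gold

Letter goes Z, B, D, F, H, J → L → N (letters move forward 2 places in the alphabet, wrapping Z→A).
For the second component, differences are 1, 4, 7, … (increasing by 3 each time): 20, 21, 25, 32, 42, 55 → 71 → 90.
For the metal, repeats silver → copper → platinum → gold: silver, copper, platinum, gold, silver, copper → platinum → gold.
So the next two tags are L/71/platinum and N/90/gold.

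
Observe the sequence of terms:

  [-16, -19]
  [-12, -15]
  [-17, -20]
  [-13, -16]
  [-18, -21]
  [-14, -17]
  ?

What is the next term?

[-19, -22]

For the first value, alternating steps +4, −5, +4, −5, …: -16, -12, -17, -13, -18, -14 → -19.
Second value: always 3 less than the first value, so -19, -15, -20, -16, -21, -17 → -22.
So the next term is [-19, -22].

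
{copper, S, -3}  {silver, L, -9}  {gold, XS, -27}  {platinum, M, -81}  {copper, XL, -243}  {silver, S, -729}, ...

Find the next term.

{gold, L, -2187}

Metal goes copper, silver, gold, platinum, copper, silver → gold (repeats copper → silver → gold → platinum).
Size: repeats S → L → XS → M → XL; S, L, XS, M, XL, S → L.
Third value: -3, -9, -27, -81, -243, -729 → -2187 (×3 each step).
So the next term is {gold, L, -2187}.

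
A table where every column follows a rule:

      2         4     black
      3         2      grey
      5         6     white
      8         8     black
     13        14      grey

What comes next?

First component — each term is the sum of the two before it: 2, 3, 5, 8, 13 → 21.
Second component: each term is the sum of the two before it, so 4, 2, 6, 8, 14 → 22.
Shade: repeats black → grey → white; black, grey, white, black, grey → white.
Putting it together: 21  22  white.

21  22  white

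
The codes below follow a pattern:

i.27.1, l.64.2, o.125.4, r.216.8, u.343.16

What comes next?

Letter goes i, l, o, r, u → x (letters move forward 3 places in the alphabet).
Second component: perfect cubes: 3³, 4³, 5³, …; 27, 64, 125, 216, 343 → 512.
Third component goes 1, 2, 4, 8, 16 → 32 (×2 each step).
Combining the parts gives x.512.32.

x.512.32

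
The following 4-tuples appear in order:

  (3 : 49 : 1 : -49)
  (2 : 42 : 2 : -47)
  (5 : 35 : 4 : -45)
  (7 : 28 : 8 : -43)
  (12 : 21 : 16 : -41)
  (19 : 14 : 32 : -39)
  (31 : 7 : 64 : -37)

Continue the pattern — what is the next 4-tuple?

(50 : 0 : 128 : -35)

First value: each term is the sum of the two before it, so 3, 2, 5, 7, 12, 19, 31 → 50.
For the second value, −7 each step: 49, 42, 35, 28, 21, 14, 7 → 0.
Third value goes 1, 2, 4, 8, 16, 32, 64 → 128 (×2 each step).
Fourth value goes -49, -47, -45, -43, -41, -39, -37 → -35 (+2 each step).
Combining the parts gives (50 : 0 : 128 : -35).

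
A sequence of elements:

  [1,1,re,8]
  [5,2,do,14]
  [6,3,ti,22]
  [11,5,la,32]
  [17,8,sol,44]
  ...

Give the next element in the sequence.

[28,13,fa,58]

First component — each term is the sum of the two before it: 1, 5, 6, 11, 17 → 28.
Second component: 1, 2, 3, 5, 8 → 13 (each term is the sum of the two before it).
Note — runs backward through the solfège scale do→ti: re, do, ti, la, sol → fa.
Fourth component goes 8, 14, 22, 32, 44 → 58 (differences are 6, 8, 10, … (increasing by 2 each time)).
Putting it together: [28,13,fa,58].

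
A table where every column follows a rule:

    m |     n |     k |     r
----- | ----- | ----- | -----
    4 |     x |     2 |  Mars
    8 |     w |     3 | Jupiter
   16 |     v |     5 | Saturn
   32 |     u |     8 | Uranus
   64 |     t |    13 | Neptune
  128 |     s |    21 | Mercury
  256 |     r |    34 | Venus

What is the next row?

512  q  55  Earth

For the column m, ×2 each step: 4, 8, 16, 32, 64, 128, 256 → 512.
Column n: x, w, v, u, t, s, r → q (letters move back 1 place in the alphabet).
Column k: each term is the sum of the two before it, so 2, 3, 5, 8, 13, 21, 34 → 55.
Column r: runs through the planets Mercury→Neptune; Mars, Jupiter, Saturn, Uranus, Neptune, Mercury, Venus → Earth.
So the next row is 512  q  55  Earth.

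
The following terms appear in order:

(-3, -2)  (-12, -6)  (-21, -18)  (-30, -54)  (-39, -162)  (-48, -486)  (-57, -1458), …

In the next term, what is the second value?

-4374

For the second value, ×3 each step: -2, -6, -18, -54, -162, -486, -1458 → -4374.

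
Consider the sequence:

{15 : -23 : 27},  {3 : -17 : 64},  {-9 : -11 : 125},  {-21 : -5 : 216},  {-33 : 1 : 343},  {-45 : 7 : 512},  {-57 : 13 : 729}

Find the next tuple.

First slot — −12 each step: 15, 3, -9, -21, -33, -45, -57 → -69.
Second slot goes -23, -17, -11, -5, 1, 7, 13 → 19 (+6 each step).
Third slot: 27, 64, 125, 216, 343, 512, 729 → 1000 (perfect cubes: 3³, 4³, 5³, …).
So the next tuple is {-69 : 19 : 1000}.

{-69 : 19 : 1000}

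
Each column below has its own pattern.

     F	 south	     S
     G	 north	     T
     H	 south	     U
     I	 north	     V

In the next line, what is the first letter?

First letter: letters move forward 1 place in the alphabet; F, G, H, I → J.
Direction — alternates south ↔ north: south, north, south, north → south.
Second letter: letters move forward 1 place in the alphabet; S, T, U, V → W.

J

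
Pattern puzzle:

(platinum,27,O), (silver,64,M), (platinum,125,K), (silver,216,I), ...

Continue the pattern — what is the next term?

(platinum,343,G)

Metal: alternates platinum ↔ silver, so platinum, silver, platinum, silver → platinum.
Second coordinate: perfect cubes: 3³, 4³, 5³, …; 27, 64, 125, 216 → 343.
Letter: letters move back 2 places in the alphabet; O, M, K, I → G.
Combining the parts gives (platinum,343,G).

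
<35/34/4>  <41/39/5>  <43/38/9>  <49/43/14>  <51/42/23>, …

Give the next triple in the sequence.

First coordinate: alternating steps +6, +2, +6, +2, …, so 35, 41, 43, 49, 51 → 57.
Second coordinate: alternating steps +5, −1, +5, −1, …; 34, 39, 38, 43, 42 → 47.
For the third coordinate, each term is the sum of the two before it: 4, 5, 9, 14, 23 → 37.
Putting it together: <57/47/37>.

<57/47/37>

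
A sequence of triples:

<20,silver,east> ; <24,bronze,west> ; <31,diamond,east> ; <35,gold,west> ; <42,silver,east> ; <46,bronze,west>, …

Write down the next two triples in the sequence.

First entry: alternating steps +4, +7, +4, +7, …; 20, 24, 31, 35, 42, 46 → 53 → 57.
For the rank, repeats silver → bronze → diamond → gold: silver, bronze, diamond, gold, silver, bronze → diamond → gold.
Direction goes east, west, east, west, east, west → east → west (alternates east ↔ west).
Putting the parts together: <53,diamond,east> and then <57,gold,west>.

<53,diamond,east>, <57,gold,west>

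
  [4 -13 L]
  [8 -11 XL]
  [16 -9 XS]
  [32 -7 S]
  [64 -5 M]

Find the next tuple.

[128 -3 L]

First part: ×2 each step; 4, 8, 16, 32, 64 → 128.
Second part: +2 each step, so -13, -11, -9, -7, -5 → -3.
Size: runs through clothing sizes XS→XL; L, XL, XS, S, M → L.
Combining the parts gives [128 -3 L].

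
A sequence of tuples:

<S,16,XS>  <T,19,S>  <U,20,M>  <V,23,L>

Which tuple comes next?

<W,24,XL>

Letter: S, T, U, V → W (letters move forward 1 place in the alphabet).
Second slot: 16, 19, 20, 23 → 24 (alternating steps +3, +1, +3, +1, …).
Size: runs through clothing sizes XS→XL, so XS, S, M, L → XL.
So the next tuple is <W,24,XL>.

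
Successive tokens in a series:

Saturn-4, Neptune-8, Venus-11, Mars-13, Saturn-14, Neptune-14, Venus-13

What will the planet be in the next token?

Planet goes Saturn, Neptune, Venus, Mars, Saturn, Neptune, Venus → Mars (repeats Saturn → Neptune → Venus → Mars).

Mars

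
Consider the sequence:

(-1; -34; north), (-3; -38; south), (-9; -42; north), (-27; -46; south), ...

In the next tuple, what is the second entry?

Second entry: −4 each step; -34, -38, -42, -46 → -50.

-50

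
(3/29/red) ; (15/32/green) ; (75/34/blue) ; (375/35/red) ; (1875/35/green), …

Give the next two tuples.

(9375/34/blue), (46875/32/red)

First part: 3, 15, 75, 375, 1875 → 9375 → 46875 (×5 each step).
Second part — differences are 3, 2, 1, … (decreasing by 1 each time): 29, 32, 34, 35, 35 → 34 → 32.
Colour: red, green, blue, red, green → blue → red (repeats red → green → blue).
So the next two tuples are (9375/34/blue) and (46875/32/red).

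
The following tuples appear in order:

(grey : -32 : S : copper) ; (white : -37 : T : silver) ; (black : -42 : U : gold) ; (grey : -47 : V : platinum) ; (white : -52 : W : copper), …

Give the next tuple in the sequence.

Shade: grey, white, black, grey, white → black (repeats grey → white → black).
Second coordinate goes -32, -37, -42, -47, -52 → -57 (−5 each step).
Letter: S, T, U, V, W → X (letters move forward 1 place in the alphabet).
For the metal, repeats copper → silver → gold → platinum: copper, silver, gold, platinum, copper → silver.
Putting it together: (black : -57 : X : silver).

(black : -57 : X : silver)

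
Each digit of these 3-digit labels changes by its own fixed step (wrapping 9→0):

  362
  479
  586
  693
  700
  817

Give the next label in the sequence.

924

First digit: +1 each step, mod 10; 3, 4, 5, 6, 7, 8 → 9.
Second digit: 6, 7, 8, 9, 0, 1 → 2 (+1 each step, mod 10).
Third digit: 2, 9, 6, 3, 0, 7 → 4 (−3 each step, mod 10).
Combining the parts gives 924.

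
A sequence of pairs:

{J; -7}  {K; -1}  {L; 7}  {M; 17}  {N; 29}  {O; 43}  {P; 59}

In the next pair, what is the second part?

Second part: differences are 6, 8, 10, … (increasing by 2 each time); -7, -1, 7, 17, 29, 43, 59 → 77.

77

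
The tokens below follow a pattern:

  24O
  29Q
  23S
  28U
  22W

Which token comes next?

27Y

First component: alternating steps +5, −6, +5, −6, …; 24, 29, 23, 28, 22 → 27.
Letter: letters move forward 2 places in the alphabet; O, Q, S, U, W → Y.
Combining the parts gives 27Y.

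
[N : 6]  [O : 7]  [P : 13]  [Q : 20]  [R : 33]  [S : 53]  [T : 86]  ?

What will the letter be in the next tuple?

Letter — letters move forward 1 place in the alphabet: N, O, P, Q, R, S, T → U.
Second slot — each term is the sum of the two before it: 6, 7, 13, 20, 33, 53, 86 → 139.

U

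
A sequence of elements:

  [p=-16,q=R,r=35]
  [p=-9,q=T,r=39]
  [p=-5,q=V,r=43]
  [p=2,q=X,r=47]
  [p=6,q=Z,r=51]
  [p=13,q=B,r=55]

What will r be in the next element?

P goes -16, -9, -5, 2, 6, 13 → 17 (alternating steps +7, +4, +7, +4, …).
Q: letters move forward 2 places in the alphabet, wrapping Z→A, so R, T, V, X, Z, B → D.
For the r, +4 each step: 35, 39, 43, 47, 51, 55 → 59.

59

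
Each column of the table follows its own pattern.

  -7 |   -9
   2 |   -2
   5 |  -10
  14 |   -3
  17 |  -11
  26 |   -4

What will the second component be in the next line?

-12

Second component: -9, -2, -10, -3, -11, -4 → -12 (alternating steps +7, −8, +7, −8, …).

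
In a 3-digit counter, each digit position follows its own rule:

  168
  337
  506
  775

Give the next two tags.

First digit: +2 each step, mod 10, so 1, 3, 5, 7 → 9 → 1.
For the second digit, −3 each step, mod 10: 6, 3, 0, 7 → 4 → 1.
For the third digit, −1 each step, mod 10: 8, 7, 6, 5 → 4 → 3.
So the next two tags are 944 and 113.

944 then 113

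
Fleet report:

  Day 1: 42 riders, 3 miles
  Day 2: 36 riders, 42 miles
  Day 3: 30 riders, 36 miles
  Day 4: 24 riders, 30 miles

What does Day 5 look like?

For the riders, −6 each step: 42, 36, 30, 24 → 18.
Miles — always the previous value of the riders: 3, 42, 36, 30 → 24.
Combining the parts gives 18 riders, 24 miles.

18 riders, 24 miles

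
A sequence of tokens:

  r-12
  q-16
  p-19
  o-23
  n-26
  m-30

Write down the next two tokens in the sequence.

Letter — letters move back 1 place in the alphabet: r, q, p, o, n, m → l → k.
Second component: alternating steps +4, +3, +4, +3, …; 12, 16, 19, 23, 26, 30 → 33 → 37.
So the next two tokens are l-33 and k-37.

l-33, k-37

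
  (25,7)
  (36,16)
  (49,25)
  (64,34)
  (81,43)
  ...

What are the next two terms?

First value: 25, 36, 49, 64, 81 → 100 → 121 (perfect squares: 5², 6², 7², …).
For the second value, +9 each step: 7, 16, 25, 34, 43 → 52 → 61.
So the next two terms are (100,52) and (121,61).

(100,52), (121,61)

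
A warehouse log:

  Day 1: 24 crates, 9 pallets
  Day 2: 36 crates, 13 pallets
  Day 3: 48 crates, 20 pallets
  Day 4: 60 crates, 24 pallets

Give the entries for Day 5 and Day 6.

Crates — +12 each step: 24, 36, 48, 60 → 72 → 84.
For the pallets, alternating steps +4, +7, +4, +7, …: 9, 13, 20, 24 → 31 → 35.
So the next two lines are 72 crates, 31 pallets and 84 crates, 35 pallets.

72 crates, 31 pallets; 84 crates, 35 pallets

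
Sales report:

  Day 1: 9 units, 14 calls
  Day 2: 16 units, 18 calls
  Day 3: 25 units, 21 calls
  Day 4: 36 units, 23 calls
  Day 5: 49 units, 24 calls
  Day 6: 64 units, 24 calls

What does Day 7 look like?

Units goes 9, 16, 25, 36, 49, 64 → 81 (perfect squares: 3², 4², 5², …).
Calls: 14, 18, 21, 23, 24, 24 → 23 (differences are 4, 3, 2, … (decreasing by 1 each time)).
Putting it together: 81 units, 23 calls.

81 units, 23 calls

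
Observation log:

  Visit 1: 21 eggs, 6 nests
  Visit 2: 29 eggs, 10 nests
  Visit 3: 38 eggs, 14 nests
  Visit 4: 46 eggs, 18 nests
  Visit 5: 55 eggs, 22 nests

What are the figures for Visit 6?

Eggs: alternating steps +8, +9, +8, +9, …; 21, 29, 38, 46, 55 → 63.
Nests: +4 each step, so 6, 10, 14, 18, 22 → 26.
Combining the parts gives 63 eggs, 26 nests.

63 eggs, 26 nests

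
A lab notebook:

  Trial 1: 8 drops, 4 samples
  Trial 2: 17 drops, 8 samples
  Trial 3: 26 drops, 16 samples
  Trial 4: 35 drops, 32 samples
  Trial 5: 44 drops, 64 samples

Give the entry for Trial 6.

53 drops, 128 samples

Drops — +9 each step: 8, 17, 26, 35, 44 → 53.
For the samples, ×2 each step: 4, 8, 16, 32, 64 → 128.
Putting it together: 53 drops, 128 samples.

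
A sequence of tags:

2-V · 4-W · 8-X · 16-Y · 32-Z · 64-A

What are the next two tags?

First component: 2, 4, 8, 16, 32, 64 → 128 → 256 (×2 each step).
Letter: V, W, X, Y, Z, A → B → C (letters move forward 1 place in the alphabet, wrapping Z→A).
So the next two tags are 128-B and 256-C.

128-B, 256-C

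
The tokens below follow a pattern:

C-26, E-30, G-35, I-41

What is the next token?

Letter: C, E, G, I → K (letters move forward 2 places in the alphabet).
Second component goes 26, 30, 35, 41 → 48 (differences are 4, 5, 6, … (increasing by 1 each time)).
So the next token is K-48.

K-48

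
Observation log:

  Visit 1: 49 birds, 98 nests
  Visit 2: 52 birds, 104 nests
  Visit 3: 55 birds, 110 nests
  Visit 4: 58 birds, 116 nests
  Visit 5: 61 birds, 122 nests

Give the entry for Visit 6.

64 birds, 128 nests

Birds: +3 each step, so 49, 52, 55, 58, 61 → 64.
Nests: always 2 × the birds; 98, 104, 110, 116, 122 → 128.
Putting it together: 64 birds, 128 nests.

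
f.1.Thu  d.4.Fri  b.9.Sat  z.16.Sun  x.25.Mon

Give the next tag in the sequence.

Letter: letters move back 2 places in the alphabet, wrapping A→Z, so f, d, b, z, x → v.
Second component: 1, 4, 9, 16, 25 → 36 (perfect squares: 1², 2², 3², …).
Day: Thu, Fri, Sat, Sun, Mon → Tue (runs through the weekdays Mon→Sun).
Combining the parts gives v.36.Tue.

v.36.Tue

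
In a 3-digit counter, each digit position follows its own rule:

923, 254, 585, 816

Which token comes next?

First digit: 9, 2, 5, 8 → 1 (+3 each step, mod 10).
Second digit: +3 each step, mod 10, so 2, 5, 8, 1 → 4.
For the third digit, +1 each step, mod 10: 3, 4, 5, 6 → 7.
Combining the parts gives 147.

147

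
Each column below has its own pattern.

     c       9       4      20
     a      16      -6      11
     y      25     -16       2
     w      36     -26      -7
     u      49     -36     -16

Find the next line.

s  64  -46  -25

Letter: letters move back 2 places in the alphabet, wrapping A→Z, so c, a, y, w, u → s.
Second component: perfect squares: 3², 4², 5², …; 9, 16, 25, 36, 49 → 64.
Third component: −10 each step, so 4, -6, -16, -26, -36 → -46.
Fourth component: −9 each step; 20, 11, 2, -7, -16 → -25.
Putting it together: s  64  -46  -25.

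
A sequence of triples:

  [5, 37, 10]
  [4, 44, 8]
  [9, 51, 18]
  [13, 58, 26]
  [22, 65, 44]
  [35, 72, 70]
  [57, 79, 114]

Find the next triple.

[92, 86, 184]

First slot goes 5, 4, 9, 13, 22, 35, 57 → 92 (each term is the sum of the two before it).
Second slot — +7 each step: 37, 44, 51, 58, 65, 72, 79 → 86.
Third slot — always 2 × the first slot: 10, 8, 18, 26, 44, 70, 114 → 184.
So the next triple is [92, 86, 184].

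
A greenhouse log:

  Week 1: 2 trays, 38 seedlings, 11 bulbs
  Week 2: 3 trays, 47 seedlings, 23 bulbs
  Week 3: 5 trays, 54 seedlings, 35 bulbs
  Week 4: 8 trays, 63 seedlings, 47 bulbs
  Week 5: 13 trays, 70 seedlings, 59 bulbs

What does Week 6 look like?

For the trays, each term is the sum of the two before it: 2, 3, 5, 8, 13 → 21.
Seedlings: 38, 47, 54, 63, 70 → 79 (alternating steps +9, +7, +9, +7, …).
Bulbs — +12 each step: 11, 23, 35, 47, 59 → 71.
Combining the parts gives 21 trays, 79 seedlings, 71 bulbs.

21 trays, 79 seedlings, 71 bulbs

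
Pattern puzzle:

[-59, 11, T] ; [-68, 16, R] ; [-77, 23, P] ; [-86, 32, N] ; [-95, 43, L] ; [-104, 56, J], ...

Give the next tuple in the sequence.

[-113, 71, H]

First part goes -59, -68, -77, -86, -95, -104 → -113 (−9 each step).
For the second part, differences are 5, 7, 9, … (increasing by 2 each time): 11, 16, 23, 32, 43, 56 → 71.
For the letter, letters move back 2 places in the alphabet: T, R, P, N, L, J → H.
Putting it together: [-113, 71, H].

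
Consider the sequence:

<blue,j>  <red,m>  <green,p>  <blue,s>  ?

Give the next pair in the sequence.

Colour goes blue, red, green, blue → red (repeats blue → red → green).
Letter: j, m, p, s → v (letters move forward 3 places in the alphabet).
So the next pair is <red,v>.

<red,v>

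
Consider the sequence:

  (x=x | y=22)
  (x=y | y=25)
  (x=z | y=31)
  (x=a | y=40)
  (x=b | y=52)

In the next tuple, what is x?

c

X: letters move forward 1 place in the alphabet, wrapping Z→A, so x, y, z, a, b → c.
Y: differences are 3, 6, 9, … (increasing by 3 each time); 22, 25, 31, 40, 52 → 67.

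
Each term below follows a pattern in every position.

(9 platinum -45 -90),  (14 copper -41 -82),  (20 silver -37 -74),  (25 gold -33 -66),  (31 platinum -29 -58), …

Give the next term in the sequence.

(36 copper -25 -50)

First entry: alternating steps +5, +6, +5, +6, …; 9, 14, 20, 25, 31 → 36.
Metal goes platinum, copper, silver, gold, platinum → copper (repeats platinum → copper → silver → gold).
Third entry: +4 each step, so -45, -41, -37, -33, -29 → -25.
Fourth entry: always 2 × the third entry, so -90, -82, -74, -66, -58 → -50.
Combining the parts gives (36 copper -25 -50).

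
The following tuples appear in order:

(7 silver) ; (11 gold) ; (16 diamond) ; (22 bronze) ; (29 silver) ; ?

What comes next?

First slot — differences are 4, 5, 6, … (increasing by 1 each time): 7, 11, 16, 22, 29 → 37.
Rank — repeats silver → gold → diamond → bronze: silver, gold, diamond, bronze, silver → gold.
So the next tuple is (37 gold).

(37 gold)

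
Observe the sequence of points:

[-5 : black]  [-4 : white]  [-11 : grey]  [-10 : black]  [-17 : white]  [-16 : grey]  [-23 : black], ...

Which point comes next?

For the first entry, alternating steps +1, −7, +1, −7, …: -5, -4, -11, -10, -17, -16, -23 → -22.
Shade: black, white, grey, black, white, grey, black → white (repeats black → white → grey).
So the next point is [-22 : white].

[-22 : white]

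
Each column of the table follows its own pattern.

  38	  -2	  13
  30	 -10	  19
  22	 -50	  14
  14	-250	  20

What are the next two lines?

6  -1250  15; -2  -6250  21

First component: 38, 30, 22, 14 → 6 → -2 (−8 each step).
Second component goes -2, -10, -50, -250 → -1250 → -6250 (×5 each step).
For the third component, alternating steps +6, −5, +6, −5, …: 13, 19, 14, 20 → 15 → 21.
So the next two lines are 6  -1250  15 and -2  -6250  21.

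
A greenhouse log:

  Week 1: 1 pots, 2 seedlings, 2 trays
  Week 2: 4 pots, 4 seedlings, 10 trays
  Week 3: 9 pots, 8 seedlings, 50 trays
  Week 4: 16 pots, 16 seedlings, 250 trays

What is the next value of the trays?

Pots — perfect squares: 1², 2², 3², …: 1, 4, 9, 16 → 25.
For the seedlings, ×2 each step: 2, 4, 8, 16 → 32.
Trays — ×5 each step: 2, 10, 50, 250 → 1250.

1250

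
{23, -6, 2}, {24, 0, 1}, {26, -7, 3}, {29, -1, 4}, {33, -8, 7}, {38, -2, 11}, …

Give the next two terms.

{44, -9, 18}, {51, -3, 29}

First value: differences are 1, 2, 3, … (increasing by 1 each time), so 23, 24, 26, 29, 33, 38 → 44 → 51.
Second value: -6, 0, -7, -1, -8, -2 → -9 → -3 (alternating steps +6, −7, +6, −7, …).
Third value: each term is the sum of the two before it, so 2, 1, 3, 4, 7, 11 → 18 → 29.
So the next two terms are {44, -9, 18} and {51, -3, 29}.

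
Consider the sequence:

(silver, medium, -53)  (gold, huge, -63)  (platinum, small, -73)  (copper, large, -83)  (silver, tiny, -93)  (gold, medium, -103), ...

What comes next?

Metal: repeats silver → gold → platinum → copper, so silver, gold, platinum, copper, silver, gold → platinum.
Size: repeats medium → huge → small → large → tiny, so medium, huge, small, large, tiny, medium → huge.
Third part goes -53, -63, -73, -83, -93, -103 → -113 (−10 each step).
Putting it together: (platinum, huge, -113).

(platinum, huge, -113)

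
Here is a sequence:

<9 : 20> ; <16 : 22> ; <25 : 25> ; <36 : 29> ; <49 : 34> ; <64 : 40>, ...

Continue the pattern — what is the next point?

<81 : 47>

First slot: 9, 16, 25, 36, 49, 64 → 81 (perfect squares: 3², 4², 5², …).
Second slot: differences are 2, 3, 4, … (increasing by 1 each time); 20, 22, 25, 29, 34, 40 → 47.
So the next point is <81 : 47>.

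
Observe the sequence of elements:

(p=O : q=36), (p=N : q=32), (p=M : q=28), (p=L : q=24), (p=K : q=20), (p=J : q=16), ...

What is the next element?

P — letters move back 1 place in the alphabet: O, N, M, L, K, J → I.
Q — −4 each step: 36, 32, 28, 24, 20, 16 → 12.
Combining the parts gives (p=I : q=12).

(p=I : q=12)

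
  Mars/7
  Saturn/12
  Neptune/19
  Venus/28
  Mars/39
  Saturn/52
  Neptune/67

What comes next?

Planet: Mars, Saturn, Neptune, Venus, Mars, Saturn, Neptune → Venus (repeats Mars → Saturn → Neptune → Venus).
Second component: 7, 12, 19, 28, 39, 52, 67 → 84 (differences are 5, 7, 9, … (increasing by 2 each time)).
Combining the parts gives Venus/84.

Venus/84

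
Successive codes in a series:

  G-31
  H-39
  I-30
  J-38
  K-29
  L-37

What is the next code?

Letter goes G, H, I, J, K, L → M (letters move forward 1 place in the alphabet).
Second component: 31, 39, 30, 38, 29, 37 → 28 (alternating steps +8, −9, +8, −9, …).
So the next code is M-28.

M-28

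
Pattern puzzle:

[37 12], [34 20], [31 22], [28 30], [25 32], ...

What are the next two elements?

First part: −3 each step, so 37, 34, 31, 28, 25 → 22 → 19.
Second part: alternating steps +8, +2, +8, +2, …; 12, 20, 22, 30, 32 → 40 → 42.
So the next two elements are [22 40] and [19 42].

[22 40], [19 42]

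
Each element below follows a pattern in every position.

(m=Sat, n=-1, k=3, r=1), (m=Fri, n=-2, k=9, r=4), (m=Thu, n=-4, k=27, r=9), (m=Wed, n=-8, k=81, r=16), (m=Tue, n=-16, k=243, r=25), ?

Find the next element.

M — runs backward through the weekdays Mon→Sun: Sat, Fri, Thu, Wed, Tue → Mon.
N: -1, -2, -4, -8, -16 → -32 (×2 each step).
For the k, ×3 each step: 3, 9, 27, 81, 243 → 729.
For the r, perfect squares: 1², 2², 3², …: 1, 4, 9, 16, 25 → 36.
Putting it together: (m=Mon, n=-32, k=729, r=36).

(m=Mon, n=-32, k=729, r=36)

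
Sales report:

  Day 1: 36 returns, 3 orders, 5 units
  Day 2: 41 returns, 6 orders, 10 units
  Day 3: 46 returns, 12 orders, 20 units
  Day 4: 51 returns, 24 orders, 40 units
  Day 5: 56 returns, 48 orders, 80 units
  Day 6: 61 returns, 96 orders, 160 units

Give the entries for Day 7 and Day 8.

Returns: +5 each step, so 36, 41, 46, 51, 56, 61 → 66 → 71.
Orders: ×2 each step, so 3, 6, 12, 24, 48, 96 → 192 → 384.
For the units, ×2 each step: 5, 10, 20, 40, 80, 160 → 320 → 640.
Putting the parts together: 66 returns, 192 orders, 320 units and then 71 returns, 384 orders, 640 units.

66 returns, 192 orders, 320 units; 71 returns, 384 orders, 640 units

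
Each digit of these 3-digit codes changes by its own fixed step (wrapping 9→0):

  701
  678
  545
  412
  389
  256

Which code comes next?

For the first digit, −1 each step, mod 10: 7, 6, 5, 4, 3, 2 → 1.
Second digit: −3 each step, mod 10, so 0, 7, 4, 1, 8, 5 → 2.
Third digit: −3 each step, mod 10, so 1, 8, 5, 2, 9, 6 → 3.
Combining the parts gives 123.

123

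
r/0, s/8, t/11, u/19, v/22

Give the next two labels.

w/30 then x/33

Letter — letters move forward 1 place in the alphabet: r, s, t, u, v → w → x.
Second component: 0, 8, 11, 19, 22 → 30 → 33 (alternating steps +8, +3, +8, +3, …).
So the next two labels are w/30 and x/33.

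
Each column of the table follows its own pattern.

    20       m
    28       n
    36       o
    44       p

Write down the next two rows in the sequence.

First component: +8 each step; 20, 28, 36, 44 → 52 → 60.
Letter goes m, n, o, p → q → r (letters move forward 1 place in the alphabet).
Putting the parts together: 52  q and then 60  r.

52  q; 60  r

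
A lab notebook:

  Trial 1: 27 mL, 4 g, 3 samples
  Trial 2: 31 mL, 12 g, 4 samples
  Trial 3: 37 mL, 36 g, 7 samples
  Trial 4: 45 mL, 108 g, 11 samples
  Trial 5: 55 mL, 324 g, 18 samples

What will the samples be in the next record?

29

Samples: each term is the sum of the two before it, so 3, 4, 7, 11, 18 → 29.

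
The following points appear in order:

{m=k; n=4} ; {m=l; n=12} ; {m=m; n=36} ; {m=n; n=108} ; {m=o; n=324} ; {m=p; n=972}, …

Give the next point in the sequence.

M — letters move forward 1 place in the alphabet: k, l, m, n, o, p → q.
N — ×3 each step: 4, 12, 36, 108, 324, 972 → 2916.
So the next point is {m=q; n=2916}.

{m=q; n=2916}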